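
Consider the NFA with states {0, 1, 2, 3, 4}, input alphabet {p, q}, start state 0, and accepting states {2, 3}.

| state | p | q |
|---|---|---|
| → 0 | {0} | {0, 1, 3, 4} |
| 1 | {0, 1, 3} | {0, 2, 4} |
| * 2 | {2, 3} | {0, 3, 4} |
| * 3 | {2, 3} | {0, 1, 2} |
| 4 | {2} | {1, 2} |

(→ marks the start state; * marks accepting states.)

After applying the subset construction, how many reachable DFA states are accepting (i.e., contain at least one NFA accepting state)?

3

Start state of the DFA: {0}.
{0} --p--> {0}  [seen]
{0} --q--> {0, 1, 3, 4}  [new]
{0, 1, 3, 4} --p--> {0, 1, 2, 3}  [new]
{0, 1, 3, 4} --q--> {0, 1, 2, 3, 4}  [new]
{0, 1, 2, 3} --p--> {0, 1, 2, 3}  [seen]
{0, 1, 2, 3} --q--> {0, 1, 2, 3, 4}  [seen]
{0, 1, 2, 3, 4} --p--> {0, 1, 2, 3}  [seen]
{0, 1, 2, 3, 4} --q--> {0, 1, 2, 3, 4}  [seen]
Reachable DFA states: {0}, {0, 1, 3, 4}, {0, 1, 2, 3}, {0, 1, 2, 3, 4}.
Accepting DFA states (contain an NFA accepting state): {0, 1, 3, 4}, {0, 1, 2, 3}, {0, 1, 2, 3, 4}.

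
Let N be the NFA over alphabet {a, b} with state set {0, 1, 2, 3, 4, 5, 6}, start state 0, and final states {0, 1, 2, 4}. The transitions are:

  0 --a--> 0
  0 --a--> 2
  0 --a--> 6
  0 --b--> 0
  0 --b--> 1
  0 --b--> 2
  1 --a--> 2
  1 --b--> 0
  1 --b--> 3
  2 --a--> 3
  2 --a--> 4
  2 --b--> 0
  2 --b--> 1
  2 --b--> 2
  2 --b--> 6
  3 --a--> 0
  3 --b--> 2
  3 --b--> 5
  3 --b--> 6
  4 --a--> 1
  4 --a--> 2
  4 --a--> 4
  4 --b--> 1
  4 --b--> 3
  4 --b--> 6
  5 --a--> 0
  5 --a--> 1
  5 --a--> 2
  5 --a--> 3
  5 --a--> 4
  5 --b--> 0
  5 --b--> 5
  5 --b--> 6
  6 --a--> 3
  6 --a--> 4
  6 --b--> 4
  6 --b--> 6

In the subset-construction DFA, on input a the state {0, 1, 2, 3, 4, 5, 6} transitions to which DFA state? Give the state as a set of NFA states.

δ(0,a) = {0, 2, 6}; δ(1,a) = {2}; δ(2,a) = {3, 4}; δ(3,a) = {0}; δ(4,a) = {1, 2, 4}; δ(5,a) = {0, 1, 2, 3, 4}; δ(6,a) = {3, 4}.
Union: {0, 1, 2, 3, 4, 6}.

{0, 1, 2, 3, 4, 6}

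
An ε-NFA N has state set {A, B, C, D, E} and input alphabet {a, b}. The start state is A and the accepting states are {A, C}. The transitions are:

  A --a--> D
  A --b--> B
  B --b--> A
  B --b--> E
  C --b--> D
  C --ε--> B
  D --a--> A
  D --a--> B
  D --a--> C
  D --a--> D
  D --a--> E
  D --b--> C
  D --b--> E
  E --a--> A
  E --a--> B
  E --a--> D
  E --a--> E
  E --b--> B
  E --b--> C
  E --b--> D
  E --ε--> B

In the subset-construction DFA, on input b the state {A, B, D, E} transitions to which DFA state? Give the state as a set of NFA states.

{A, B, C, D, E}

δ(A,b) = {B}; δ(B,b) = {A, E}; δ(D,b) = {C, E}; δ(E,b) = {B, C, D}.
Union: {A, B, C, D, E}.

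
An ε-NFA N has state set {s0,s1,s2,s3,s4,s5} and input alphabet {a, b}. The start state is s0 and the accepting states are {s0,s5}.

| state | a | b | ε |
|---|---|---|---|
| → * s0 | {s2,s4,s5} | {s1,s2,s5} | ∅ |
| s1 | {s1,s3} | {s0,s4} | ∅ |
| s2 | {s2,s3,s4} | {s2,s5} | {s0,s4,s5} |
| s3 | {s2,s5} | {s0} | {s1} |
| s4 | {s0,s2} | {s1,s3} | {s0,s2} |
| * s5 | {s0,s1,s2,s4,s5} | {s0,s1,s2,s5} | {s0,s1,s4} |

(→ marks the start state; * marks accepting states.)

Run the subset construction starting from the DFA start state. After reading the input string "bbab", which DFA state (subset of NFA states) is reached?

{s0,s1,s2,s3,s4,s5}

Start: {s0}.
δ(s0,b) = {s1,s2,s5}.
Union: {s1,s2,s5}.
ε-closure gives {s0,s1,s2,s4,s5}.
After b: {s0,s1,s2,s4,s5}.
δ(s0,b) = {s1,s2,s5}; δ(s1,b) = {s0,s4}; δ(s2,b) = {s2,s5}; δ(s4,b) = {s1,s3}; δ(s5,b) = {s0,s1,s2,s5}.
Union: {s0,s1,s2,s3,s4,s5}.
After b: {s0,s1,s2,s3,s4,s5}.
δ(s0,a) = {s2,s4,s5}; δ(s1,a) = {s1,s3}; δ(s2,a) = {s2,s3,s4}; δ(s3,a) = {s2,s5}; δ(s4,a) = {s0,s2}; δ(s5,a) = {s0,s1,s2,s4,s5}.
Union: {s0,s1,s2,s3,s4,s5}.
After a: {s0,s1,s2,s3,s4,s5}.
δ(s0,b) = {s1,s2,s5}; δ(s1,b) = {s0,s4}; δ(s2,b) = {s2,s5}; δ(s3,b) = {s0}; δ(s4,b) = {s1,s3}; δ(s5,b) = {s0,s1,s2,s5}.
Union: {s0,s1,s2,s3,s4,s5}.
After b: {s0,s1,s2,s3,s4,s5}.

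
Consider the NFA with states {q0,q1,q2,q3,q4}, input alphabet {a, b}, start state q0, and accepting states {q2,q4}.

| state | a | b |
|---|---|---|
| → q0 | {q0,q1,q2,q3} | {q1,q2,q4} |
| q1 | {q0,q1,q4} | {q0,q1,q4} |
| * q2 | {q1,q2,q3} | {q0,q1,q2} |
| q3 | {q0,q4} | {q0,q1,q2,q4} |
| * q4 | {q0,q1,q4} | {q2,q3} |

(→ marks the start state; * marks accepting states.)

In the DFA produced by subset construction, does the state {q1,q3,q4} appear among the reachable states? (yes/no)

no

Start state of the DFA: {q0}.
{q0} --a--> {q0,q1,q2,q3}  [new]
{q0} --b--> {q1,q2,q4}  [new]
{q0,q1,q2,q3} --a--> {q0,q1,q2,q3,q4}  [new]
{q0,q1,q2,q3} --b--> {q0,q1,q2,q4}  [new]
{q1,q2,q4} --a--> {q0,q1,q2,q3,q4}  [seen]
{q1,q2,q4} --b--> {q0,q1,q2,q3,q4}  [seen]
{q0,q1,q2,q3,q4} --a--> {q0,q1,q2,q3,q4}  [seen]
{q0,q1,q2,q3,q4} --b--> {q0,q1,q2,q3,q4}  [seen]
{q0,q1,q2,q4} --a--> {q0,q1,q2,q3,q4}  [seen]
{q0,q1,q2,q4} --b--> {q0,q1,q2,q3,q4}  [seen]
Reachable DFA states: {q0}, {q0,q1,q2,q3}, {q1,q2,q4}, {q0,q1,q2,q3,q4}, {q0,q1,q2,q4}.
{q1,q3,q4} is not among them.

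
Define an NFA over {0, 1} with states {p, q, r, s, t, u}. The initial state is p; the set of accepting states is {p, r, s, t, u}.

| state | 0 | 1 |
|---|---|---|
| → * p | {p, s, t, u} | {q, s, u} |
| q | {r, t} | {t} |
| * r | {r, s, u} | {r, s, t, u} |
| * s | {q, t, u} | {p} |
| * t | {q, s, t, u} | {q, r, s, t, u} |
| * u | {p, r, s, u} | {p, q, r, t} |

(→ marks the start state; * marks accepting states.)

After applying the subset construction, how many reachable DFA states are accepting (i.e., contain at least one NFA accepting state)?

Start state of the DFA: {p}.
{p} --0--> {p, s, t, u}  [new]
{p} --1--> {q, s, u}  [new]
{p, s, t, u} --0--> {p, q, r, s, t, u}  [new]
{p, s, t, u} --1--> {p, q, r, s, t, u}  [seen]
{q, s, u} --0--> {p, q, r, s, t, u}  [seen]
{q, s, u} --1--> {p, q, r, t}  [new]
{p, q, r, s, t, u} --0--> {p, q, r, s, t, u}  [seen]
{p, q, r, s, t, u} --1--> {p, q, r, s, t, u}  [seen]
{p, q, r, t} --0--> {p, q, r, s, t, u}  [seen]
{p, q, r, t} --1--> {q, r, s, t, u}  [new]
{q, r, s, t, u} --0--> {p, q, r, s, t, u}  [seen]
{q, r, s, t, u} --1--> {p, q, r, s, t, u}  [seen]
Reachable DFA states: {p}, {p, s, t, u}, {q, s, u}, {p, q, r, s, t, u}, {p, q, r, t}, {q, r, s, t, u}.
Accepting DFA states (contain an NFA accepting state): {p}, {p, s, t, u}, {q, s, u}, {p, q, r, s, t, u}, {p, q, r, t}, {q, r, s, t, u}.

6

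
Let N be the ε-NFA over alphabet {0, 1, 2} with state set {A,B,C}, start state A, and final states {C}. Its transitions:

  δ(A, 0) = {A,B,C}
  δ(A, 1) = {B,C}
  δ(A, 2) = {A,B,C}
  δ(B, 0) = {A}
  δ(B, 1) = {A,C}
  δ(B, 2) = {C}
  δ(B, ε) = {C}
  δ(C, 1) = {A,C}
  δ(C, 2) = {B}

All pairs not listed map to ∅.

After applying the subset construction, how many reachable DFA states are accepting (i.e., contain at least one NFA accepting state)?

Start state of the DFA: {A} (ε-closure of the NFA start).
{A} --0--> {A,B,C}  [new]
{A} --1--> {B,C}  [new]
{A} --2--> {A,B,C}  [seen]
{A,B,C} --0--> {A,B,C}  [seen]
{A,B,C} --1--> {A,B,C}  [seen]
{A,B,C} --2--> {A,B,C}  [seen]
{B,C} --0--> {A}  [seen]
{B,C} --1--> {A,C}  [new]
{B,C} --2--> {B,C}  [seen]
{A,C} --0--> {A,B,C}  [seen]
{A,C} --1--> {A,B,C}  [seen]
{A,C} --2--> {A,B,C}  [seen]
Reachable DFA states: {A}, {A,B,C}, {B,C}, {A,C}.
Accepting DFA states (contain an NFA accepting state): {A,B,C}, {B,C}, {A,C}.

3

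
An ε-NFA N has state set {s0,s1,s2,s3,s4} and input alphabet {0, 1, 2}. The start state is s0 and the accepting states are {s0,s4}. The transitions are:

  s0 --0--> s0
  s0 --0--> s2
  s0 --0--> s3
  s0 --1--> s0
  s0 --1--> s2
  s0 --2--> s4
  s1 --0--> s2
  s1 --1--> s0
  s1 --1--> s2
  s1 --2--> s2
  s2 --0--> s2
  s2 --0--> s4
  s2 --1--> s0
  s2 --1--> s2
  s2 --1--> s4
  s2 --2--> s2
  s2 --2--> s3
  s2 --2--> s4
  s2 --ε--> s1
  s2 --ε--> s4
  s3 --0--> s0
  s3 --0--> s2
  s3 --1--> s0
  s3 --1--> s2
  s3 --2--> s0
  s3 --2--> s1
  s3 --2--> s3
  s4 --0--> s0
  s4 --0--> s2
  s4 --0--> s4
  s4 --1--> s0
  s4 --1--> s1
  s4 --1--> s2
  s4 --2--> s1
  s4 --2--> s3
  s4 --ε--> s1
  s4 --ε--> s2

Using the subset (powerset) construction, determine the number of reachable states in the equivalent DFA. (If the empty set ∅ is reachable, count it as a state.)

Start state of the DFA: {s0} (ε-closure of the NFA start).
{s0} --0--> {s0,s1,s2,s3,s4}  [new]
{s0} --1--> {s0,s1,s2,s4}  [new]
{s0} --2--> {s1,s2,s4}  [new]
{s0,s1,s2,s3,s4} --0--> {s0,s1,s2,s3,s4}  [seen]
{s0,s1,s2,s3,s4} --1--> {s0,s1,s2,s4}  [seen]
{s0,s1,s2,s3,s4} --2--> {s0,s1,s2,s3,s4}  [seen]
{s0,s1,s2,s4} --0--> {s0,s1,s2,s3,s4}  [seen]
{s0,s1,s2,s4} --1--> {s0,s1,s2,s4}  [seen]
{s0,s1,s2,s4} --2--> {s1,s2,s3,s4}  [new]
{s1,s2,s4} --0--> {s0,s1,s2,s4}  [seen]
{s1,s2,s4} --1--> {s0,s1,s2,s4}  [seen]
{s1,s2,s4} --2--> {s1,s2,s3,s4}  [seen]
{s1,s2,s3,s4} --0--> {s0,s1,s2,s4}  [seen]
{s1,s2,s3,s4} --1--> {s0,s1,s2,s4}  [seen]
{s1,s2,s3,s4} --2--> {s0,s1,s2,s3,s4}  [seen]
Reachable DFA states: {s0}, {s0,s1,s2,s3,s4}, {s0,s1,s2,s4}, {s1,s2,s4}, {s1,s2,s3,s4}.

5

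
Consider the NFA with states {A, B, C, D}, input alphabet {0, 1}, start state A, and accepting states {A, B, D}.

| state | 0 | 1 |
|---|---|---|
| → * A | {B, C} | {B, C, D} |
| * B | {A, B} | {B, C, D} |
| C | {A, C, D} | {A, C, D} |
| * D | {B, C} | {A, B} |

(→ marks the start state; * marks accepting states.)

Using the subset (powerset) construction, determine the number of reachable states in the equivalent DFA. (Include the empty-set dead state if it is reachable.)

Start state of the DFA: {A}.
{A} --0--> {B, C}  [new]
{A} --1--> {B, C, D}  [new]
{B, C} --0--> {A, B, C, D}  [new]
{B, C} --1--> {A, B, C, D}  [seen]
{B, C, D} --0--> {A, B, C, D}  [seen]
{B, C, D} --1--> {A, B, C, D}  [seen]
{A, B, C, D} --0--> {A, B, C, D}  [seen]
{A, B, C, D} --1--> {A, B, C, D}  [seen]
Reachable DFA states: {A}, {B, C}, {B, C, D}, {A, B, C, D}.

4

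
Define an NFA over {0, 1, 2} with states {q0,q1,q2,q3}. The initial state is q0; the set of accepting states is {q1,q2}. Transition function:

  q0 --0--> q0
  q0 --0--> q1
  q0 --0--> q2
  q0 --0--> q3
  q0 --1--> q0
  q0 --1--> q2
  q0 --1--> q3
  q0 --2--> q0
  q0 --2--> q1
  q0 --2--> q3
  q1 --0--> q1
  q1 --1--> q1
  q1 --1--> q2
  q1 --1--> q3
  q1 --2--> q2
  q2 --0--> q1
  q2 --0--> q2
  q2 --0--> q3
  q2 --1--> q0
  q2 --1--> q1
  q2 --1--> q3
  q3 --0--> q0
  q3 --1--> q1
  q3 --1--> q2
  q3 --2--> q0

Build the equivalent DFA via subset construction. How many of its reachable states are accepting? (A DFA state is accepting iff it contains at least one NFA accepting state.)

Start state of the DFA: {q0}.
{q0} --0--> {q0,q1,q2,q3}  [new]
{q0} --1--> {q0,q2,q3}  [new]
{q0} --2--> {q0,q1,q3}  [new]
{q0,q1,q2,q3} --0--> {q0,q1,q2,q3}  [seen]
{q0,q1,q2,q3} --1--> {q0,q1,q2,q3}  [seen]
{q0,q1,q2,q3} --2--> {q0,q1,q2,q3}  [seen]
{q0,q2,q3} --0--> {q0,q1,q2,q3}  [seen]
{q0,q2,q3} --1--> {q0,q1,q2,q3}  [seen]
{q0,q2,q3} --2--> {q0,q1,q3}  [seen]
{q0,q1,q3} --0--> {q0,q1,q2,q3}  [seen]
{q0,q1,q3} --1--> {q0,q1,q2,q3}  [seen]
{q0,q1,q3} --2--> {q0,q1,q2,q3}  [seen]
Reachable DFA states: {q0}, {q0,q1,q2,q3}, {q0,q2,q3}, {q0,q1,q3}.
Accepting DFA states (contain an NFA accepting state): {q0,q1,q2,q3}, {q0,q2,q3}, {q0,q1,q3}.

3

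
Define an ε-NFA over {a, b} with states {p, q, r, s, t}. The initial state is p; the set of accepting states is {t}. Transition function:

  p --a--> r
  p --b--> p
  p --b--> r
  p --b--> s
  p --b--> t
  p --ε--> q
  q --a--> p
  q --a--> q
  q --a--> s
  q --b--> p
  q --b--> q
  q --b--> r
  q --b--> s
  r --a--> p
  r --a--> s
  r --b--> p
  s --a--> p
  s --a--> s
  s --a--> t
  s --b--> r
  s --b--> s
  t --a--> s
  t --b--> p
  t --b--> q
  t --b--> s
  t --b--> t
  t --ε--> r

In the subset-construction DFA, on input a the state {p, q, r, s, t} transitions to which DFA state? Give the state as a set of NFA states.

{p, q, r, s, t}

δ(p,a) = {r}; δ(q,a) = {p, q, s}; δ(r,a) = {p, s}; δ(s,a) = {p, s, t}; δ(t,a) = {s}.
Union: {p, q, r, s, t}.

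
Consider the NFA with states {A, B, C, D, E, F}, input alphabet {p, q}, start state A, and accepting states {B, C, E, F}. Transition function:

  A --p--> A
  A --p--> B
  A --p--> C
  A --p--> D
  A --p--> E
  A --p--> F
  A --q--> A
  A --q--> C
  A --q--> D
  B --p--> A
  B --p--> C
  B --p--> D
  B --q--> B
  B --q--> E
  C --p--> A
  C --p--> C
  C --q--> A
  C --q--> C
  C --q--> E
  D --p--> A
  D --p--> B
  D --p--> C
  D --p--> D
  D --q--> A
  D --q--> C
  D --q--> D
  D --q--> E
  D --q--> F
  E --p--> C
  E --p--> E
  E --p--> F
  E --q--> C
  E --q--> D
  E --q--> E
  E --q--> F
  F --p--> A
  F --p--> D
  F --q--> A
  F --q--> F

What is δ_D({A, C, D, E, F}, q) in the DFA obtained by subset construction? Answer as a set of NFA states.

δ(A,q) = {A, C, D}; δ(C,q) = {A, C, E}; δ(D,q) = {A, C, D, E, F}; δ(E,q) = {C, D, E, F}; δ(F,q) = {A, F}.
Union: {A, C, D, E, F}.

{A, C, D, E, F}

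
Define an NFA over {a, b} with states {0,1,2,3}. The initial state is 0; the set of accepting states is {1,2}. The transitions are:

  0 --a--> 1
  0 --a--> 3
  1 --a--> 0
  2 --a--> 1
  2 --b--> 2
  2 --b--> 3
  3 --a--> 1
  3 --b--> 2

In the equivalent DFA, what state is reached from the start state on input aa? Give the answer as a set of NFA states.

Start: {0}.
δ(0,a) = {1,3}.
Union: {1,3}.
After a: {1,3}.
δ(1,a) = {0}; δ(3,a) = {1}.
Union: {0,1}.
After a: {0,1}.

{0,1}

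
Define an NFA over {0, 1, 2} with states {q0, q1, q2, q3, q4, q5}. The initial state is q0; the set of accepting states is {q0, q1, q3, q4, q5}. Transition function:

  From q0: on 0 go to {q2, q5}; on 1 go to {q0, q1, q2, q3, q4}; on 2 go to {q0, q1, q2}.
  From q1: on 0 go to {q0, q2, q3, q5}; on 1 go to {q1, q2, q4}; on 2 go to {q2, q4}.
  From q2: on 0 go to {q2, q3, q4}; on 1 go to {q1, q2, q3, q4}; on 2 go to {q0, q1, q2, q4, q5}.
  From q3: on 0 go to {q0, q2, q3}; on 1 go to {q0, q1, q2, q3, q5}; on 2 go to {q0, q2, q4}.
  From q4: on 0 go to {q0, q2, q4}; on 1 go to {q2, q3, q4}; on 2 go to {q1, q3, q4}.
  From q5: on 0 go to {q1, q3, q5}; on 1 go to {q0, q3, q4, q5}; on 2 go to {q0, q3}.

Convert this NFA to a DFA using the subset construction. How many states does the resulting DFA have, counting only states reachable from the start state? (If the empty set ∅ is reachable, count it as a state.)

8

Start state of the DFA: {q0}.
{q0} --0--> {q2, q5}  [new]
{q0} --1--> {q0, q1, q2, q3, q4}  [new]
{q0} --2--> {q0, q1, q2}  [new]
{q2, q5} --0--> {q1, q2, q3, q4, q5}  [new]
{q2, q5} --1--> {q0, q1, q2, q3, q4, q5}  [new]
{q2, q5} --2--> {q0, q1, q2, q3, q4, q5}  [seen]
{q0, q1, q2, q3, q4} --0--> {q0, q2, q3, q4, q5}  [new]
{q0, q1, q2, q3, q4} --1--> {q0, q1, q2, q3, q4, q5}  [seen]
{q0, q1, q2, q3, q4} --2--> {q0, q1, q2, q3, q4, q5}  [seen]
{q0, q1, q2} --0--> {q0, q2, q3, q4, q5}  [seen]
{q0, q1, q2} --1--> {q0, q1, q2, q3, q4}  [seen]
{q0, q1, q2} --2--> {q0, q1, q2, q4, q5}  [new]
{q1, q2, q3, q4, q5} --0--> {q0, q1, q2, q3, q4, q5}  [seen]
{q1, q2, q3, q4, q5} --1--> {q0, q1, q2, q3, q4, q5}  [seen]
{q1, q2, q3, q4, q5} --2--> {q0, q1, q2, q3, q4, q5}  [seen]
{q0, q1, q2, q3, q4, q5} --0--> {q0, q1, q2, q3, q4, q5}  [seen]
{q0, q1, q2, q3, q4, q5} --1--> {q0, q1, q2, q3, q4, q5}  [seen]
{q0, q1, q2, q3, q4, q5} --2--> {q0, q1, q2, q3, q4, q5}  [seen]
{q0, q2, q3, q4, q5} --0--> {q0, q1, q2, q3, q4, q5}  [seen]
{q0, q2, q3, q4, q5} --1--> {q0, q1, q2, q3, q4, q5}  [seen]
{q0, q2, q3, q4, q5} --2--> {q0, q1, q2, q3, q4, q5}  [seen]
{q0, q1, q2, q4, q5} --0--> {q0, q1, q2, q3, q4, q5}  [seen]
{q0, q1, q2, q4, q5} --1--> {q0, q1, q2, q3, q4, q5}  [seen]
{q0, q1, q2, q4, q5} --2--> {q0, q1, q2, q3, q4, q5}  [seen]
Reachable DFA states: {q0}, {q2, q5}, {q0, q1, q2, q3, q4}, {q0, q1, q2}, {q1, q2, q3, q4, q5}, {q0, q1, q2, q3, q4, q5}, {q0, q2, q3, q4, q5}, {q0, q1, q2, q4, q5}.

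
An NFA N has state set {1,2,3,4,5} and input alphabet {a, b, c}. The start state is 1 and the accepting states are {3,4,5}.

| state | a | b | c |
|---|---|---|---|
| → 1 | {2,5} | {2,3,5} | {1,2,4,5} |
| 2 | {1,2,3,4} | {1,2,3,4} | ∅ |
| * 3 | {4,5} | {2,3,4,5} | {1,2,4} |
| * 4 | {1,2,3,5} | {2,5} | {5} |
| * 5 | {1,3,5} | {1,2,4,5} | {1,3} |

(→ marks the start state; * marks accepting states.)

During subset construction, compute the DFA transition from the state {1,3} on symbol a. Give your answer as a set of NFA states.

{2,4,5}

δ(1,a) = {2,5}; δ(3,a) = {4,5}.
Union: {2,4,5}.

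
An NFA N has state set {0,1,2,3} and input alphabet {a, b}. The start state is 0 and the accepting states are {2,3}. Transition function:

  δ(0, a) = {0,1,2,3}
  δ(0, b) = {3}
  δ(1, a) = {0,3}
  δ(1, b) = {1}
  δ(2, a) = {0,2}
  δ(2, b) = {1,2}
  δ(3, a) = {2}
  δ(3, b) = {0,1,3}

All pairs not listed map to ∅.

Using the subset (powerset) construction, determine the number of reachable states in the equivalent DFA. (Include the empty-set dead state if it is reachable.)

9

Start state of the DFA: {0}.
{0} --a--> {0,1,2,3}  [new]
{0} --b--> {3}  [new]
{0,1,2,3} --a--> {0,1,2,3}  [seen]
{0,1,2,3} --b--> {0,1,2,3}  [seen]
{3} --a--> {2}  [new]
{3} --b--> {0,1,3}  [new]
{2} --a--> {0,2}  [new]
{2} --b--> {1,2}  [new]
{0,1,3} --a--> {0,1,2,3}  [seen]
{0,1,3} --b--> {0,1,3}  [seen]
{0,2} --a--> {0,1,2,3}  [seen]
{0,2} --b--> {1,2,3}  [new]
{1,2} --a--> {0,2,3}  [new]
{1,2} --b--> {1,2}  [seen]
{1,2,3} --a--> {0,2,3}  [seen]
{1,2,3} --b--> {0,1,2,3}  [seen]
{0,2,3} --a--> {0,1,2,3}  [seen]
{0,2,3} --b--> {0,1,2,3}  [seen]
Reachable DFA states: {0}, {0,1,2,3}, {3}, {2}, {0,1,3}, {0,2}, {1,2}, {1,2,3}, {0,2,3}.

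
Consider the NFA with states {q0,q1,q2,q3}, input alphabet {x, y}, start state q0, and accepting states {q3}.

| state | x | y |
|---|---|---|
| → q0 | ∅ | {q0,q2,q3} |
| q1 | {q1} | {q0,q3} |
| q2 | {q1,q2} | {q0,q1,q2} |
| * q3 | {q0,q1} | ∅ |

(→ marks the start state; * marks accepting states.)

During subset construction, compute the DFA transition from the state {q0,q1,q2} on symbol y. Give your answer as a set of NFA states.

{q0,q1,q2,q3}

δ(q0,y) = {q0,q2,q3}; δ(q1,y) = {q0,q3}; δ(q2,y) = {q0,q1,q2}.
Union: {q0,q1,q2,q3}.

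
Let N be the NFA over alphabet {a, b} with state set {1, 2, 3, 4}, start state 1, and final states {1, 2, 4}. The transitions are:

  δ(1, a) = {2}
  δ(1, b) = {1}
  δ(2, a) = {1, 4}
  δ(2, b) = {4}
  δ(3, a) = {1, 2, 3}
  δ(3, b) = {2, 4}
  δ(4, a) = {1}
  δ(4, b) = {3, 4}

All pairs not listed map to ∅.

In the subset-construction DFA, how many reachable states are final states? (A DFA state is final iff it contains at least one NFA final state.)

Start state of the DFA: {1}.
{1} --a--> {2}  [new]
{1} --b--> {1}  [seen]
{2} --a--> {1, 4}  [new]
{2} --b--> {4}  [new]
{1, 4} --a--> {1, 2}  [new]
{1, 4} --b--> {1, 3, 4}  [new]
{4} --a--> {1}  [seen]
{4} --b--> {3, 4}  [new]
{1, 2} --a--> {1, 2, 4}  [new]
{1, 2} --b--> {1, 4}  [seen]
{1, 3, 4} --a--> {1, 2, 3}  [new]
{1, 3, 4} --b--> {1, 2, 3, 4}  [new]
{3, 4} --a--> {1, 2, 3}  [seen]
{3, 4} --b--> {2, 3, 4}  [new]
{1, 2, 4} --a--> {1, 2, 4}  [seen]
{1, 2, 4} --b--> {1, 3, 4}  [seen]
{1, 2, 3} --a--> {1, 2, 3, 4}  [seen]
{1, 2, 3} --b--> {1, 2, 4}  [seen]
{1, 2, 3, 4} --a--> {1, 2, 3, 4}  [seen]
{1, 2, 3, 4} --b--> {1, 2, 3, 4}  [seen]
{2, 3, 4} --a--> {1, 2, 3, 4}  [seen]
{2, 3, 4} --b--> {2, 3, 4}  [seen]
Reachable DFA states: {1}, {2}, {1, 4}, {4}, {1, 2}, {1, 3, 4}, {3, 4}, {1, 2, 4}, {1, 2, 3}, {1, 2, 3, 4}, {2, 3, 4}.
Accepting DFA states (contain an NFA accepting state): {1}, {2}, {1, 4}, {4}, {1, 2}, {1, 3, 4}, {3, 4}, {1, 2, 4}, {1, 2, 3}, {1, 2, 3, 4}, {2, 3, 4}.

11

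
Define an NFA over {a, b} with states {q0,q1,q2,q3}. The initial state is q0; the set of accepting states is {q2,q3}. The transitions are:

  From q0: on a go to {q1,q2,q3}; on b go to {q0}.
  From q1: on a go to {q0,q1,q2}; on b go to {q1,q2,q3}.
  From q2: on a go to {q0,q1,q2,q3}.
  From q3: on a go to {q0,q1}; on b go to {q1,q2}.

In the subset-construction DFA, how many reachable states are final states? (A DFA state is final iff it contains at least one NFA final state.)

2

Start state of the DFA: {q0}.
{q0} --a--> {q1,q2,q3}  [new]
{q0} --b--> {q0}  [seen]
{q1,q2,q3} --a--> {q0,q1,q2,q3}  [new]
{q1,q2,q3} --b--> {q1,q2,q3}  [seen]
{q0,q1,q2,q3} --a--> {q0,q1,q2,q3}  [seen]
{q0,q1,q2,q3} --b--> {q0,q1,q2,q3}  [seen]
Reachable DFA states: {q0}, {q1,q2,q3}, {q0,q1,q2,q3}.
Accepting DFA states (contain an NFA accepting state): {q1,q2,q3}, {q0,q1,q2,q3}.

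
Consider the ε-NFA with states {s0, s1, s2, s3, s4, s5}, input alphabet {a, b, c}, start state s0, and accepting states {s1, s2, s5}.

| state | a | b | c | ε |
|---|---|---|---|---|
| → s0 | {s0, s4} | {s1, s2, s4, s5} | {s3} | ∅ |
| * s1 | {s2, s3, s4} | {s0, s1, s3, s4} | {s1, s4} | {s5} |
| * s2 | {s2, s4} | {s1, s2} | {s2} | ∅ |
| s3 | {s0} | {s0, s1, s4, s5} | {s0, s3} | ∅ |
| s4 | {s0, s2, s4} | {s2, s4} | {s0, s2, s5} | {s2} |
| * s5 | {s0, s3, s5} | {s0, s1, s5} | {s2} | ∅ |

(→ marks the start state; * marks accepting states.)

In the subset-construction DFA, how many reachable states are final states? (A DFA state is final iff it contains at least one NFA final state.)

Start state of the DFA: {s0} (ε-closure of the NFA start).
{s0} --a--> {s0, s2, s4}  [new]
{s0} --b--> {s1, s2, s4, s5}  [new]
{s0} --c--> {s3}  [new]
{s0, s2, s4} --a--> {s0, s2, s4}  [seen]
{s0, s2, s4} --b--> {s1, s2, s4, s5}  [seen]
{s0, s2, s4} --c--> {s0, s2, s3, s5}  [new]
{s1, s2, s4, s5} --a--> {s0, s2, s3, s4, s5}  [new]
{s1, s2, s4, s5} --b--> {s0, s1, s2, s3, s4, s5}  [new]
{s1, s2, s4, s5} --c--> {s0, s1, s2, s4, s5}  [new]
{s3} --a--> {s0}  [seen]
{s3} --b--> {s0, s1, s2, s4, s5}  [seen]
{s3} --c--> {s0, s3}  [new]
{s0, s2, s3, s5} --a--> {s0, s2, s3, s4, s5}  [seen]
{s0, s2, s3, s5} --b--> {s0, s1, s2, s4, s5}  [seen]
{s0, s2, s3, s5} --c--> {s0, s2, s3}  [new]
{s0, s2, s3, s4, s5} --a--> {s0, s2, s3, s4, s5}  [seen]
{s0, s2, s3, s4, s5} --b--> {s0, s1, s2, s4, s5}  [seen]
{s0, s2, s3, s4, s5} --c--> {s0, s2, s3, s5}  [seen]
{s0, s1, s2, s3, s4, s5} --a--> {s0, s2, s3, s4, s5}  [seen]
{s0, s1, s2, s3, s4, s5} --b--> {s0, s1, s2, s3, s4, s5}  [seen]
{s0, s1, s2, s3, s4, s5} --c--> {s0, s1, s2, s3, s4, s5}  [seen]
{s0, s1, s2, s4, s5} --a--> {s0, s2, s3, s4, s5}  [seen]
{s0, s1, s2, s4, s5} --b--> {s0, s1, s2, s3, s4, s5}  [seen]
{s0, s1, s2, s4, s5} --c--> {s0, s1, s2, s3, s4, s5}  [seen]
{s0, s3} --a--> {s0, s2, s4}  [seen]
{s0, s3} --b--> {s0, s1, s2, s4, s5}  [seen]
{s0, s3} --c--> {s0, s3}  [seen]
{s0, s2, s3} --a--> {s0, s2, s4}  [seen]
{s0, s2, s3} --b--> {s0, s1, s2, s4, s5}  [seen]
{s0, s2, s3} --c--> {s0, s2, s3}  [seen]
Reachable DFA states: {s0}, {s0, s2, s4}, {s1, s2, s4, s5}, {s3}, {s0, s2, s3, s5}, {s0, s2, s3, s4, s5}, {s0, s1, s2, s3, s4, s5}, {s0, s1, s2, s4, s5}, {s0, s3}, {s0, s2, s3}.
Accepting DFA states (contain an NFA accepting state): {s0, s2, s4}, {s1, s2, s4, s5}, {s0, s2, s3, s5}, {s0, s2, s3, s4, s5}, {s0, s1, s2, s3, s4, s5}, {s0, s1, s2, s4, s5}, {s0, s2, s3}.

7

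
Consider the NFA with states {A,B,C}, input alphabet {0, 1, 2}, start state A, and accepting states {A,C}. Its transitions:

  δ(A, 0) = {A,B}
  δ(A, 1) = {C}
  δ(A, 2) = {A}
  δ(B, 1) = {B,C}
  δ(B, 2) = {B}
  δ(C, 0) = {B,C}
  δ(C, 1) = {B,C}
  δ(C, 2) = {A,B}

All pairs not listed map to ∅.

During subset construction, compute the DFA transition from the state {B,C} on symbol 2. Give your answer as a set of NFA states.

{A,B}

δ(B,2) = {B}; δ(C,2) = {A,B}.
Union: {A,B}.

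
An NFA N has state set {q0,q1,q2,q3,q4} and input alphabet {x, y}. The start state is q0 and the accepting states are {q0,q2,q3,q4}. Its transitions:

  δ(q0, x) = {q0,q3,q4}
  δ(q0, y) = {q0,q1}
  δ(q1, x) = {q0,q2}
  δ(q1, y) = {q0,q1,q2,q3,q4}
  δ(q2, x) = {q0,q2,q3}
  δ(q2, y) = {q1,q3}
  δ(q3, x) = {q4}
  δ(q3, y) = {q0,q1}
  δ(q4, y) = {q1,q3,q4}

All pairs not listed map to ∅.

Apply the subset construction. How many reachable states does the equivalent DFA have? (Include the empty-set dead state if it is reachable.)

6

Start state of the DFA: {q0}.
{q0} --x--> {q0,q3,q4}  [new]
{q0} --y--> {q0,q1}  [new]
{q0,q3,q4} --x--> {q0,q3,q4}  [seen]
{q0,q3,q4} --y--> {q0,q1,q3,q4}  [new]
{q0,q1} --x--> {q0,q2,q3,q4}  [new]
{q0,q1} --y--> {q0,q1,q2,q3,q4}  [new]
{q0,q1,q3,q4} --x--> {q0,q2,q3,q4}  [seen]
{q0,q1,q3,q4} --y--> {q0,q1,q2,q3,q4}  [seen]
{q0,q2,q3,q4} --x--> {q0,q2,q3,q4}  [seen]
{q0,q2,q3,q4} --y--> {q0,q1,q3,q4}  [seen]
{q0,q1,q2,q3,q4} --x--> {q0,q2,q3,q4}  [seen]
{q0,q1,q2,q3,q4} --y--> {q0,q1,q2,q3,q4}  [seen]
Reachable DFA states: {q0}, {q0,q3,q4}, {q0,q1}, {q0,q1,q3,q4}, {q0,q2,q3,q4}, {q0,q1,q2,q3,q4}.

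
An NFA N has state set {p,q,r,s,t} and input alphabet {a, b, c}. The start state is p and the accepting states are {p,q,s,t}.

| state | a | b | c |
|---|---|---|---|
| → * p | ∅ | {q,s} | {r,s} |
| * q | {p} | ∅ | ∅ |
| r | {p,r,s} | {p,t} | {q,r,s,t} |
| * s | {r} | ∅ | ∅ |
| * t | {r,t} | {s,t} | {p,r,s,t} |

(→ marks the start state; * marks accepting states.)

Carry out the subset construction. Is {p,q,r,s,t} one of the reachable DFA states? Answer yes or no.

yes

Start state of the DFA: {p}.
{p} --a--> ∅  [new]
{p} --b--> {q,s}  [new]
{p} --c--> {r,s}  [new]
∅ --a--> ∅  [seen]
∅ --b--> ∅  [seen]
∅ --c--> ∅  [seen]
{q,s} --a--> {p,r}  [new]
{q,s} --b--> ∅  [seen]
{q,s} --c--> ∅  [seen]
{r,s} --a--> {p,r,s}  [new]
{r,s} --b--> {p,t}  [new]
{r,s} --c--> {q,r,s,t}  [new]
{p,r} --a--> {p,r,s}  [seen]
{p,r} --b--> {p,q,s,t}  [new]
{p,r} --c--> {q,r,s,t}  [seen]
{p,r,s} --a--> {p,r,s}  [seen]
{p,r,s} --b--> {p,q,s,t}  [seen]
{p,r,s} --c--> {q,r,s,t}  [seen]
{p,t} --a--> {r,t}  [new]
{p,t} --b--> {q,s,t}  [new]
{p,t} --c--> {p,r,s,t}  [new]
{q,r,s,t} --a--> {p,r,s,t}  [seen]
{q,r,s,t} --b--> {p,s,t}  [new]
{q,r,s,t} --c--> {p,q,r,s,t}  [new]
{p,q,s,t} --a--> {p,r,t}  [new]
{p,q,s,t} --b--> {q,s,t}  [seen]
{p,q,s,t} --c--> {p,r,s,t}  [seen]
{r,t} --a--> {p,r,s,t}  [seen]
{r,t} --b--> {p,s,t}  [seen]
{r,t} --c--> {p,q,r,s,t}  [seen]
{q,s,t} --a--> {p,r,t}  [seen]
{q,s,t} --b--> {s,t}  [new]
{q,s,t} --c--> {p,r,s,t}  [seen]
{p,r,s,t} --a--> {p,r,s,t}  [seen]
{p,r,s,t} --b--> {p,q,s,t}  [seen]
{p,r,s,t} --c--> {p,q,r,s,t}  [seen]
{p,s,t} --a--> {r,t}  [seen]
{p,s,t} --b--> {q,s,t}  [seen]
{p,s,t} --c--> {p,r,s,t}  [seen]
{p,q,r,s,t} --a--> {p,r,s,t}  [seen]
{p,q,r,s,t} --b--> {p,q,s,t}  [seen]
{p,q,r,s,t} --c--> {p,q,r,s,t}  [seen]
{p,r,t} --a--> {p,r,s,t}  [seen]
{p,r,t} --b--> {p,q,s,t}  [seen]
{p,r,t} --c--> {p,q,r,s,t}  [seen]
{s,t} --a--> {r,t}  [seen]
{s,t} --b--> {s,t}  [seen]
{s,t} --c--> {p,r,s,t}  [seen]
Reachable DFA states: {p}, ∅, {q,s}, {r,s}, {p,r}, {p,r,s}, {p,t}, {q,r,s,t}, {p,q,s,t}, {r,t}, {q,s,t}, {p,r,s,t}, {p,s,t}, {p,q,r,s,t}, {p,r,t}, {s,t}.
{p,q,r,s,t} is among them.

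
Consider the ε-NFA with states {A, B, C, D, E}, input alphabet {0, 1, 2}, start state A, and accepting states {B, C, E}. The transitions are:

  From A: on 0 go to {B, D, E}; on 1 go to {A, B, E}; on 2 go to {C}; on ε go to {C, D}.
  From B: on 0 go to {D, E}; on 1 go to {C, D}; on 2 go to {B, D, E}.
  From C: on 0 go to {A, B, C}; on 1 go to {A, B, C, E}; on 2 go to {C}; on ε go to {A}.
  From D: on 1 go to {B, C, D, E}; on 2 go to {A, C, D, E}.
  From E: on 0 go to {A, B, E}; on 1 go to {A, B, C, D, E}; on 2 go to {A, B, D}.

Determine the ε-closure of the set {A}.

{A, C, D}

Begin with {A}.
A →ε {C, D}; add C, D.
ε-closure = {A, C, D}.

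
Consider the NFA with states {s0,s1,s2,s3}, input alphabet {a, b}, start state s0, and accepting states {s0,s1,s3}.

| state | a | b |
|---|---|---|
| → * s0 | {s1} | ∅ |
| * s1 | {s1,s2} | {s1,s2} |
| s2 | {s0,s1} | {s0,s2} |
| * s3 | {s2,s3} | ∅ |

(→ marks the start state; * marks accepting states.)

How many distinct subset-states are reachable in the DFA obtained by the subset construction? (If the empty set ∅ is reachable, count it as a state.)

Start state of the DFA: {s0}.
{s0} --a--> {s1}  [new]
{s0} --b--> ∅  [new]
{s1} --a--> {s1,s2}  [new]
{s1} --b--> {s1,s2}  [seen]
∅ --a--> ∅  [seen]
∅ --b--> ∅  [seen]
{s1,s2} --a--> {s0,s1,s2}  [new]
{s1,s2} --b--> {s0,s1,s2}  [seen]
{s0,s1,s2} --a--> {s0,s1,s2}  [seen]
{s0,s1,s2} --b--> {s0,s1,s2}  [seen]
Reachable DFA states: {s0}, {s1}, ∅, {s1,s2}, {s0,s1,s2}.

5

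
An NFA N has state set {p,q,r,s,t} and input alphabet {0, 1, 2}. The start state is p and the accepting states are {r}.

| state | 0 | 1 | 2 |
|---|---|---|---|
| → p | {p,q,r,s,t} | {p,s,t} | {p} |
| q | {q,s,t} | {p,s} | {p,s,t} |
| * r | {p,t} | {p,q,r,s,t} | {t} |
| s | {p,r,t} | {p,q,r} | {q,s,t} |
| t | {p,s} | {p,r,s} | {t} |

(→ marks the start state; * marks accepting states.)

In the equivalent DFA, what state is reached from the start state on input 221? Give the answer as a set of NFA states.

Start: {p}.
δ(p,2) = {p}.
Union: {p}.
After 2: {p}.
δ(p,2) = {p}.
Union: {p}.
After 2: {p}.
δ(p,1) = {p,s,t}.
Union: {p,s,t}.
After 1: {p,s,t}.

{p,s,t}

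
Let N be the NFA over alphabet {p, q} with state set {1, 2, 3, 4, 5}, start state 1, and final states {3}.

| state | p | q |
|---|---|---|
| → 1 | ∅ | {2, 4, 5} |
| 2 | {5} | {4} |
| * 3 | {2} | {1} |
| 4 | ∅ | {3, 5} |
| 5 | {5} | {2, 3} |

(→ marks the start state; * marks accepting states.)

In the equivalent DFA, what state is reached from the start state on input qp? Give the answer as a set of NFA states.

{5}

Start: {1}.
δ(1,q) = {2, 4, 5}.
Union: {2, 4, 5}.
After q: {2, 4, 5}.
δ(2,p) = {5}; δ(4,p) = ∅; δ(5,p) = {5}.
Union: {5}.
After p: {5}.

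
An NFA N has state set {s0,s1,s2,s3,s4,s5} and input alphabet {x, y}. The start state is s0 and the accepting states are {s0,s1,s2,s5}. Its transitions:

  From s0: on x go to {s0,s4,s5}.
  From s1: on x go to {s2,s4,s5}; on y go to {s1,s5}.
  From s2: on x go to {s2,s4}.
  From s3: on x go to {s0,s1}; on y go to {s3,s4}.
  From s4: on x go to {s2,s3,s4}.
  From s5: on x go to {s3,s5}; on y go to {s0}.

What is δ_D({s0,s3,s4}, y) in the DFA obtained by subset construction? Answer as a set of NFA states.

δ(s0,y) = ∅; δ(s3,y) = {s3,s4}; δ(s4,y) = ∅.
Union: {s3,s4}.

{s3,s4}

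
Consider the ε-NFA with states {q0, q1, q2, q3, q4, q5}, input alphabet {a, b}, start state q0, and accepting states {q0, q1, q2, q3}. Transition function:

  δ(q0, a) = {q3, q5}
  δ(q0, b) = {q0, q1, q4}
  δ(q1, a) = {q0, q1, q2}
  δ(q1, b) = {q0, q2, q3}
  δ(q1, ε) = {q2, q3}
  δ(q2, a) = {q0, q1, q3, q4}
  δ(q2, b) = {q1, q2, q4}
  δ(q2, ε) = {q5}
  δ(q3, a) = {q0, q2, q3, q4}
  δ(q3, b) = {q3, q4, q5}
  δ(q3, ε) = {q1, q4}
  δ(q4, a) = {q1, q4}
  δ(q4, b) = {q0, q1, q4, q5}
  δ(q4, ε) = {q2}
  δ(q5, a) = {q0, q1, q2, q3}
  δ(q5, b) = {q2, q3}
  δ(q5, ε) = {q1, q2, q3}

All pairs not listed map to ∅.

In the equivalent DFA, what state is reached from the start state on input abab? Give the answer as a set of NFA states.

Start: {q0}.
δ(q0,a) = {q3, q5}.
Union: {q3, q5}.
ε-closure gives {q1, q2, q3, q4, q5}.
After a: {q1, q2, q3, q4, q5}.
δ(q1,b) = {q0, q2, q3}; δ(q2,b) = {q1, q2, q4}; δ(q3,b) = {q3, q4, q5}; δ(q4,b) = {q0, q1, q4, q5}; δ(q5,b) = {q2, q3}.
Union: {q0, q1, q2, q3, q4, q5}.
After b: {q0, q1, q2, q3, q4, q5}.
δ(q0,a) = {q3, q5}; δ(q1,a) = {q0, q1, q2}; δ(q2,a) = {q0, q1, q3, q4}; δ(q3,a) = {q0, q2, q3, q4}; δ(q4,a) = {q1, q4}; δ(q5,a) = {q0, q1, q2, q3}.
Union: {q0, q1, q2, q3, q4, q5}.
After a: {q0, q1, q2, q3, q4, q5}.
δ(q0,b) = {q0, q1, q4}; δ(q1,b) = {q0, q2, q3}; δ(q2,b) = {q1, q2, q4}; δ(q3,b) = {q3, q4, q5}; δ(q4,b) = {q0, q1, q4, q5}; δ(q5,b) = {q2, q3}.
Union: {q0, q1, q2, q3, q4, q5}.
After b: {q0, q1, q2, q3, q4, q5}.

{q0, q1, q2, q3, q4, q5}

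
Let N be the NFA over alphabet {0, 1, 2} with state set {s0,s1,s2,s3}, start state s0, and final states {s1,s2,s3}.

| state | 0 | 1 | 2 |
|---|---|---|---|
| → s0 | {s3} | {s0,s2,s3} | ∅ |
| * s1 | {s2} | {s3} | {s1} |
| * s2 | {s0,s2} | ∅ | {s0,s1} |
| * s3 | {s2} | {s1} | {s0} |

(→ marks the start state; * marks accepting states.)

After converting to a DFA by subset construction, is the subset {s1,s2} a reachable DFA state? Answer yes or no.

Start state of the DFA: {s0}.
{s0} --0--> {s3}  [new]
{s0} --1--> {s0,s2,s3}  [new]
{s0} --2--> ∅  [new]
{s3} --0--> {s2}  [new]
{s3} --1--> {s1}  [new]
{s3} --2--> {s0}  [seen]
{s0,s2,s3} --0--> {s0,s2,s3}  [seen]
{s0,s2,s3} --1--> {s0,s1,s2,s3}  [new]
{s0,s2,s3} --2--> {s0,s1}  [new]
∅ --0--> ∅  [seen]
∅ --1--> ∅  [seen]
∅ --2--> ∅  [seen]
{s2} --0--> {s0,s2}  [new]
{s2} --1--> ∅  [seen]
{s2} --2--> {s0,s1}  [seen]
{s1} --0--> {s2}  [seen]
{s1} --1--> {s3}  [seen]
{s1} --2--> {s1}  [seen]
{s0,s1,s2,s3} --0--> {s0,s2,s3}  [seen]
{s0,s1,s2,s3} --1--> {s0,s1,s2,s3}  [seen]
{s0,s1,s2,s3} --2--> {s0,s1}  [seen]
{s0,s1} --0--> {s2,s3}  [new]
{s0,s1} --1--> {s0,s2,s3}  [seen]
{s0,s1} --2--> {s1}  [seen]
{s0,s2} --0--> {s0,s2,s3}  [seen]
{s0,s2} --1--> {s0,s2,s3}  [seen]
{s0,s2} --2--> {s0,s1}  [seen]
{s2,s3} --0--> {s0,s2}  [seen]
{s2,s3} --1--> {s1}  [seen]
{s2,s3} --2--> {s0,s1}  [seen]
Reachable DFA states: {s0}, {s3}, {s0,s2,s3}, ∅, {s2}, {s1}, {s0,s1,s2,s3}, {s0,s1}, {s0,s2}, {s2,s3}.
{s1,s2} is not among them.

no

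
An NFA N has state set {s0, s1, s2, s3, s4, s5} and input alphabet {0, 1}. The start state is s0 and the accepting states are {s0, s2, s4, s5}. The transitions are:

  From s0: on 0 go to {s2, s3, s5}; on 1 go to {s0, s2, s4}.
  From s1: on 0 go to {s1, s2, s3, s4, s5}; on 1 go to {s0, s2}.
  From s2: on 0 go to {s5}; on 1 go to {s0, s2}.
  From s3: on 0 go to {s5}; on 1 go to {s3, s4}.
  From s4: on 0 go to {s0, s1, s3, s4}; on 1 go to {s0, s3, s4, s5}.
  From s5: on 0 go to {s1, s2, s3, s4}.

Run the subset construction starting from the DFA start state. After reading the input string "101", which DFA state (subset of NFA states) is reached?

Start: {s0}.
δ(s0,1) = {s0, s2, s4}.
Union: {s0, s2, s4}.
After 1: {s0, s2, s4}.
δ(s0,0) = {s2, s3, s5}; δ(s2,0) = {s5}; δ(s4,0) = {s0, s1, s3, s4}.
Union: {s0, s1, s2, s3, s4, s5}.
After 0: {s0, s1, s2, s3, s4, s5}.
δ(s0,1) = {s0, s2, s4}; δ(s1,1) = {s0, s2}; δ(s2,1) = {s0, s2}; δ(s3,1) = {s3, s4}; δ(s4,1) = {s0, s3, s4, s5}; δ(s5,1) = ∅.
Union: {s0, s2, s3, s4, s5}.
After 1: {s0, s2, s3, s4, s5}.

{s0, s2, s3, s4, s5}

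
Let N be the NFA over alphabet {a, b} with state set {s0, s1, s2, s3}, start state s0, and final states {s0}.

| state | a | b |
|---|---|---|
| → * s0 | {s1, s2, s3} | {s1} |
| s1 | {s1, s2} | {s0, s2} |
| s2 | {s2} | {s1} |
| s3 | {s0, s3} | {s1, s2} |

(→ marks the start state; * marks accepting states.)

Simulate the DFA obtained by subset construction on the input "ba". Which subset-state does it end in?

Start: {s0}.
δ(s0,b) = {s1}.
Union: {s1}.
After b: {s1}.
δ(s1,a) = {s1, s2}.
Union: {s1, s2}.
After a: {s1, s2}.

{s1, s2}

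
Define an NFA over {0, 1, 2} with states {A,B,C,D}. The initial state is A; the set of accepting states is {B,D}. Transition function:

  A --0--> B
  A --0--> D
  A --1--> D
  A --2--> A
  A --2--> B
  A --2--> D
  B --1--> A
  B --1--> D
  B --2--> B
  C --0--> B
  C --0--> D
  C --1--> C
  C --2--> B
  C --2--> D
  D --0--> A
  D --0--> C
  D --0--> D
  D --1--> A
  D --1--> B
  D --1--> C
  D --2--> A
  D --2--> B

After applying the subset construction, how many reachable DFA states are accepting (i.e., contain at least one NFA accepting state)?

Start state of the DFA: {A}.
{A} --0--> {B,D}  [new]
{A} --1--> {D}  [new]
{A} --2--> {A,B,D}  [new]
{B,D} --0--> {A,C,D}  [new]
{B,D} --1--> {A,B,C,D}  [new]
{B,D} --2--> {A,B}  [new]
{D} --0--> {A,C,D}  [seen]
{D} --1--> {A,B,C}  [new]
{D} --2--> {A,B}  [seen]
{A,B,D} --0--> {A,B,C,D}  [seen]
{A,B,D} --1--> {A,B,C,D}  [seen]
{A,B,D} --2--> {A,B,D}  [seen]
{A,C,D} --0--> {A,B,C,D}  [seen]
{A,C,D} --1--> {A,B,C,D}  [seen]
{A,C,D} --2--> {A,B,D}  [seen]
{A,B,C,D} --0--> {A,B,C,D}  [seen]
{A,B,C,D} --1--> {A,B,C,D}  [seen]
{A,B,C,D} --2--> {A,B,D}  [seen]
{A,B} --0--> {B,D}  [seen]
{A,B} --1--> {A,D}  [new]
{A,B} --2--> {A,B,D}  [seen]
{A,B,C} --0--> {B,D}  [seen]
{A,B,C} --1--> {A,C,D}  [seen]
{A,B,C} --2--> {A,B,D}  [seen]
{A,D} --0--> {A,B,C,D}  [seen]
{A,D} --1--> {A,B,C,D}  [seen]
{A,D} --2--> {A,B,D}  [seen]
Reachable DFA states: {A}, {B,D}, {D}, {A,B,D}, {A,C,D}, {A,B,C,D}, {A,B}, {A,B,C}, {A,D}.
Accepting DFA states (contain an NFA accepting state): {B,D}, {D}, {A,B,D}, {A,C,D}, {A,B,C,D}, {A,B}, {A,B,C}, {A,D}.

8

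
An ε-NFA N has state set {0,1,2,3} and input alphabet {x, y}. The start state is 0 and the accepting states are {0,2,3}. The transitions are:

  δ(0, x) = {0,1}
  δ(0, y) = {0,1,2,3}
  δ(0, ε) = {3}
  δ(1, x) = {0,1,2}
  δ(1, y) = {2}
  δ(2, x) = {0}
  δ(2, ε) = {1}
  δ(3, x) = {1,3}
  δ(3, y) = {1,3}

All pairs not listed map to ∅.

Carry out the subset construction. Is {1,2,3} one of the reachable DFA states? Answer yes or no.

Start state of the DFA: {0,3} (ε-closure of the NFA start).
{0,3} --x--> {0,1,3}  [new]
{0,3} --y--> {0,1,2,3}  [new]
{0,1,3} --x--> {0,1,2,3}  [seen]
{0,1,3} --y--> {0,1,2,3}  [seen]
{0,1,2,3} --x--> {0,1,2,3}  [seen]
{0,1,2,3} --y--> {0,1,2,3}  [seen]
Reachable DFA states: {0,3}, {0,1,3}, {0,1,2,3}.
{1,2,3} is not among them.

no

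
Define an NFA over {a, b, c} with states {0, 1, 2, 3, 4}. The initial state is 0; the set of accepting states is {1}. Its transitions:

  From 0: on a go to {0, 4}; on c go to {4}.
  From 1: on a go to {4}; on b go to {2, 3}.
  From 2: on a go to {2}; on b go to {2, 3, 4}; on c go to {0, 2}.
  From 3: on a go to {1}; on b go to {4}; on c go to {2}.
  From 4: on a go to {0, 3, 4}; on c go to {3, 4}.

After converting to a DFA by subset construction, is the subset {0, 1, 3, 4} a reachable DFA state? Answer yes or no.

Start state of the DFA: {0}.
{0} --a--> {0, 4}  [new]
{0} --b--> ∅  [new]
{0} --c--> {4}  [new]
{0, 4} --a--> {0, 3, 4}  [new]
{0, 4} --b--> ∅  [seen]
{0, 4} --c--> {3, 4}  [new]
∅ --a--> ∅  [seen]
∅ --b--> ∅  [seen]
∅ --c--> ∅  [seen]
{4} --a--> {0, 3, 4}  [seen]
{4} --b--> ∅  [seen]
{4} --c--> {3, 4}  [seen]
{0, 3, 4} --a--> {0, 1, 3, 4}  [new]
{0, 3, 4} --b--> {4}  [seen]
{0, 3, 4} --c--> {2, 3, 4}  [new]
{3, 4} --a--> {0, 1, 3, 4}  [seen]
{3, 4} --b--> {4}  [seen]
{3, 4} --c--> {2, 3, 4}  [seen]
{0, 1, 3, 4} --a--> {0, 1, 3, 4}  [seen]
{0, 1, 3, 4} --b--> {2, 3, 4}  [seen]
{0, 1, 3, 4} --c--> {2, 3, 4}  [seen]
{2, 3, 4} --a--> {0, 1, 2, 3, 4}  [new]
{2, 3, 4} --b--> {2, 3, 4}  [seen]
{2, 3, 4} --c--> {0, 2, 3, 4}  [new]
{0, 1, 2, 3, 4} --a--> {0, 1, 2, 3, 4}  [seen]
{0, 1, 2, 3, 4} --b--> {2, 3, 4}  [seen]
{0, 1, 2, 3, 4} --c--> {0, 2, 3, 4}  [seen]
{0, 2, 3, 4} --a--> {0, 1, 2, 3, 4}  [seen]
{0, 2, 3, 4} --b--> {2, 3, 4}  [seen]
{0, 2, 3, 4} --c--> {0, 2, 3, 4}  [seen]
Reachable DFA states: {0}, {0, 4}, ∅, {4}, {0, 3, 4}, {3, 4}, {0, 1, 3, 4}, {2, 3, 4}, {0, 1, 2, 3, 4}, {0, 2, 3, 4}.
{0, 1, 3, 4} is among them.

yes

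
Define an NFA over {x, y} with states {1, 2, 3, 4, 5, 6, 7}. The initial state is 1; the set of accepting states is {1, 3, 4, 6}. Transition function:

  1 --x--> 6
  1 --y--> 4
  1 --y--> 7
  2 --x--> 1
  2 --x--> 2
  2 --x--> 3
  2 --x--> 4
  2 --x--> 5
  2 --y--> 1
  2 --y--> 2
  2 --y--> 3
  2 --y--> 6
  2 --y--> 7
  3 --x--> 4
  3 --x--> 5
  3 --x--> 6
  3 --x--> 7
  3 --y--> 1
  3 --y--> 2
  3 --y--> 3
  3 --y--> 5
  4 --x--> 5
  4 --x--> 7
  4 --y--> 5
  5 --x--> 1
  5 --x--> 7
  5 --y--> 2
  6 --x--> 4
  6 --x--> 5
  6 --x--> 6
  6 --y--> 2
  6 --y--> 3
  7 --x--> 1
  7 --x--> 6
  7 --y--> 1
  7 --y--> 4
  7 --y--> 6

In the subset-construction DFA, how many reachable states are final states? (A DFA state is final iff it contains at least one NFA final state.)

13

Start state of the DFA: {1}.
{1} --x--> {6}  [new]
{1} --y--> {4, 7}  [new]
{6} --x--> {4, 5, 6}  [new]
{6} --y--> {2, 3}  [new]
{4, 7} --x--> {1, 5, 6, 7}  [new]
{4, 7} --y--> {1, 4, 5, 6}  [new]
{4, 5, 6} --x--> {1, 4, 5, 6, 7}  [new]
{4, 5, 6} --y--> {2, 3, 5}  [new]
{2, 3} --x--> {1, 2, 3, 4, 5, 6, 7}  [new]
{2, 3} --y--> {1, 2, 3, 5, 6, 7}  [new]
{1, 5, 6, 7} --x--> {1, 4, 5, 6, 7}  [seen]
{1, 5, 6, 7} --y--> {1, 2, 3, 4, 6, 7}  [new]
{1, 4, 5, 6} --x--> {1, 4, 5, 6, 7}  [seen]
{1, 4, 5, 6} --y--> {2, 3, 4, 5, 7}  [new]
{1, 4, 5, 6, 7} --x--> {1, 4, 5, 6, 7}  [seen]
{1, 4, 5, 6, 7} --y--> {1, 2, 3, 4, 5, 6, 7}  [seen]
{2, 3, 5} --x--> {1, 2, 3, 4, 5, 6, 7}  [seen]
{2, 3, 5} --y--> {1, 2, 3, 5, 6, 7}  [seen]
{1, 2, 3, 4, 5, 6, 7} --x--> {1, 2, 3, 4, 5, 6, 7}  [seen]
{1, 2, 3, 4, 5, 6, 7} --y--> {1, 2, 3, 4, 5, 6, 7}  [seen]
{1, 2, 3, 5, 6, 7} --x--> {1, 2, 3, 4, 5, 6, 7}  [seen]
{1, 2, 3, 5, 6, 7} --y--> {1, 2, 3, 4, 5, 6, 7}  [seen]
{1, 2, 3, 4, 6, 7} --x--> {1, 2, 3, 4, 5, 6, 7}  [seen]
{1, 2, 3, 4, 6, 7} --y--> {1, 2, 3, 4, 5, 6, 7}  [seen]
{2, 3, 4, 5, 7} --x--> {1, 2, 3, 4, 5, 6, 7}  [seen]
{2, 3, 4, 5, 7} --y--> {1, 2, 3, 4, 5, 6, 7}  [seen]
Reachable DFA states: {1}, {6}, {4, 7}, {4, 5, 6}, {2, 3}, {1, 5, 6, 7}, {1, 4, 5, 6}, {1, 4, 5, 6, 7}, {2, 3, 5}, {1, 2, 3, 4, 5, 6, 7}, {1, 2, 3, 5, 6, 7}, {1, 2, 3, 4, 6, 7}, {2, 3, 4, 5, 7}.
Accepting DFA states (contain an NFA accepting state): {1}, {6}, {4, 7}, {4, 5, 6}, {2, 3}, {1, 5, 6, 7}, {1, 4, 5, 6}, {1, 4, 5, 6, 7}, {2, 3, 5}, {1, 2, 3, 4, 5, 6, 7}, {1, 2, 3, 5, 6, 7}, {1, 2, 3, 4, 6, 7}, {2, 3, 4, 5, 7}.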